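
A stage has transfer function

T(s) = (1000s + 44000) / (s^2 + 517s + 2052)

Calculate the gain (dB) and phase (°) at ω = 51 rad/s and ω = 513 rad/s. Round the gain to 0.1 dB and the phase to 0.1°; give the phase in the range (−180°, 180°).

Substitute s = j51:
Numerator: 1000(j51) + 44000 = 44000 + j51000
Denominator: (j51)^2 + 517(j51) + 2052 = -549 + j26367
|N| = √(44000² + 51000²) ≈ 67357, ∠N ≈ 49.21°
|D| = √(549² + 26367²) ≈ 26373, ∠D ≈ 91.19°
|T| = 67357 / 26373 ≈ 2.554
Gain = 20 log₁₀(2.554) ≈ 8.14 dB
∠T = 49.21° − 91.19° = -41.98°

Substitute s = j513:
Numerator: 1000(j513) + 44000 = 44000 + j513000
Denominator: (j513)^2 + 517(j513) + 2052 = -261117 + j265221
|N| = √(44000² + 513000²) ≈ 5.1488e+05, ∠N ≈ 85.10°
|D| = √(261117² + 265221²) ≈ 3.7219e+05, ∠D ≈ 134.55°
|T| = 5.1488e+05 / 3.7219e+05 ≈ 1.3834
Gain = 20 log₁₀(1.3834) ≈ 2.82 dB
∠T = 85.10° − 134.55° = -49.45°

ω = 51: 8.1 dB, -42.0°; ω = 513: 2.8 dB, -49.5°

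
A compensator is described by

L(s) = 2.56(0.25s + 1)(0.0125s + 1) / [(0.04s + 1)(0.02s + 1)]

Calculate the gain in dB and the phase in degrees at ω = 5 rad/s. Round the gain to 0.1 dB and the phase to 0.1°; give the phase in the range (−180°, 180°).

12.1 dB, 37.9°

At ω = 5 rad/s:
zero (1 + j5·0.25) = 1 + j1.25 → |·| ≈ 1.6008, ∠ ≈ 51.34°
zero (1 + j5·0.0125) = 1 + j0.0625 → |·| ≈ 1.002, ∠ ≈ 3.58°
pole (1 + j5·0.04) = 1 + j0.2 → |·| ≈ 1.0198, ∠ ≈ 11.31°
pole (1 + j5·0.02) = 1 + j0.1 → |·| ≈ 1.005, ∠ ≈ 5.71°
|L| = 2.56 · 1.6008 · 1.002 / (1.0198 · 1.005) ≈ 4.0065
Gain = 20 log₁₀(4.0065) ≈ 12.06 dB
∠L = (51.34° + 3.58°) − (11.31° + 5.71°) = 37.90°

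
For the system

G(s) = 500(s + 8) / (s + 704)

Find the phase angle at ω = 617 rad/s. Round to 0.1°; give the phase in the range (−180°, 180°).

At s = jω = j617:
zero (s+8): 8 + j617 → |·| = √(8²+617²) = √380753 ≈ 617.05, ∠ = arctan(617/8) ≈ 89.26°
pole (s+704): 704 + j617 → |·| = √(704²+617²) = √876305 ≈ 936.11, ∠ = arctan(617/704) ≈ 41.23°
∠G = 89.26° − 41.23° = 48.03°

48.0°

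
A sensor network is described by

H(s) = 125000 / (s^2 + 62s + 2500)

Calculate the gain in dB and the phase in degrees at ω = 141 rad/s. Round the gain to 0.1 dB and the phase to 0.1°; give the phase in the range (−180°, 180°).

16.2 dB, -153.3°

At s = jω = j141:
quadratic: (j141)² + 62·j141 + 2500 = -17381 + j8742 → |·| ≈ 19456, ∠ ≈ 153.30°
|H| = 125000 / 19456 ≈ 6.4248
Gain = 20 log₁₀(6.4248) ≈ 16.16 dB
∠H = 0.00° − 153.30° = -153.30°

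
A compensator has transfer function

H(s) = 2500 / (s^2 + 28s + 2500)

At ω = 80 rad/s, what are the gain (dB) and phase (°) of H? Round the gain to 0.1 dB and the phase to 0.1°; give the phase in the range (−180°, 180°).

At s = jω = j80:
quadratic: (j80)² + 28·j80 + 2500 = -3900 + j2240 → |·| ≈ 4497.5, ∠ ≈ 150.13°
|H| = 2500 / 4497.5 ≈ 0.55586
Gain = 20 log₁₀(0.55586) ≈ -5.10 dB
∠H = 0.00° − 150.13° = -150.13°

-5.1 dB, -150.1°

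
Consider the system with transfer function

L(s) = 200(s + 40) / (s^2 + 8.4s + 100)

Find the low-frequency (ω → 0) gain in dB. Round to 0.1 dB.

38.1 dB

L(0) = 200·40 / 100 = 80
20 log₁₀(80) ≈ 38.06 dB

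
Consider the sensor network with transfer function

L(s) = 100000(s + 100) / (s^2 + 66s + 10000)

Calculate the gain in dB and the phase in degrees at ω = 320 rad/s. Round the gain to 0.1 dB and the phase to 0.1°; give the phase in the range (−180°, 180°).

At s = jω = j320:
zero (s+100): 100 + j320 → |·| = √(100²+320²) = √112400 ≈ 335.26, ∠ = arctan(320/100) ≈ 72.65°
quadratic: (j320)² + 66·j320 + 10000 = -92400 + j21120 → |·| ≈ 94783, ∠ ≈ 167.12°
|L| = 100000 · 335.26 / 94783 ≈ 353.71
Gain = 20 log₁₀(353.71) ≈ 50.97 dB
∠L = 72.65° − 167.12° = -94.47°

51.0 dB, -94.5°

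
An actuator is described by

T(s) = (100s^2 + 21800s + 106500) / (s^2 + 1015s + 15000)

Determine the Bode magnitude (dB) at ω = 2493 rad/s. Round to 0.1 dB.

Substitute s = j2493:
Numerator: 100(j2493)^2 + 21800(j2493) + 106500 = -621398400 + j54347400
Denominator: (j2493)^2 + 1015(j2493) + 15000 = -6200049 + j2530395
|N| = √(621398400² + 54347400²) ≈ 6.2377e+08, ∠N ≈ 175.00°
|D| = √(6200049² + 2530395²) ≈ 6.6965e+06, ∠D ≈ 157.80°
|T| = 6.2377e+08 / 6.6965e+06 ≈ 93.149
Gain = 20 log₁₀(93.149) ≈ 39.38 dB

39.4 dB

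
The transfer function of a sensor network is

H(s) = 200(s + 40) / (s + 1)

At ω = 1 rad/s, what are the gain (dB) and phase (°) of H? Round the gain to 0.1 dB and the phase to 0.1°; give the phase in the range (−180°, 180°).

At s = jω = j1:
zero (s+40): 40 + j1 → |·| = √(40²+1²) = √1601 ≈ 40.012, ∠ = arctan(1/40) ≈ 1.43°
pole (s+1): 1 + j1 → |·| = √(1²+1²) = √2 ≈ 1.4142, ∠ = arctan(1/1) ≈ 45.00°
|H| = 200 · 40.012 / 1.4142 ≈ 5658.6
Gain = 20 log₁₀(5658.6) ≈ 75.05 dB
∠H = 1.43° − 45.00° = -43.57°

75.1 dB, -43.6°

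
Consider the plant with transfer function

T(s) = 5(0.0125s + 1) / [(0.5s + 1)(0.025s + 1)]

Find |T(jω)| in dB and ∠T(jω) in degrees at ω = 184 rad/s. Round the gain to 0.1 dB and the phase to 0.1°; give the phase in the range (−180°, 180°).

At ω = 184 rad/s:
zero (1 + j184·0.0125) = 1 + j2.3 → |·| ≈ 2.508, ∠ ≈ 66.50°
pole (1 + j184·0.5) = 1 + j92 → |·| ≈ 92.005, ∠ ≈ 89.38°
pole (1 + j184·0.025) = 1 + j4.6 → |·| ≈ 4.7074, ∠ ≈ 77.74°
|T| = 5 · 2.508 / (92.005 · 4.7074) ≈ 0.028954
Gain = 20 log₁₀(0.028954) ≈ -30.77 dB
∠T = (66.50°) − (89.38° + 77.74°) = -100.62°

-30.8 dB, -100.6°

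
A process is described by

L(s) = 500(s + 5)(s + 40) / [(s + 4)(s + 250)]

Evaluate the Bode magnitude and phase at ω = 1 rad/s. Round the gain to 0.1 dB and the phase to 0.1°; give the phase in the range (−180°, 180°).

39.9 dB, -1.5°

At s = jω = j1:
zero (s+5): 5 + j1 → |·| = √(5²+1²) = √26 ≈ 5.099, ∠ = arctan(1/5) ≈ 11.31°
zero (s+40): 40 + j1 → |·| = √(40²+1²) = √1601 ≈ 40.012, ∠ = arctan(1/40) ≈ 1.43°
pole (s+4): 4 + j1 → |·| = √(4²+1²) = √17 ≈ 4.1231, ∠ = arctan(1/4) ≈ 14.04°
pole (s+250): 250 + j1 → |·| = √(250²+1²) = √62501 ≈ 250, ∠ = arctan(1/250) ≈ 0.23°
|L| = 500 · 204.02 / 1030.8 ≈ 98.962
Gain = 20 log₁₀(98.962) ≈ 39.91 dB
∠L = 12.74° − 14.27° = -1.53°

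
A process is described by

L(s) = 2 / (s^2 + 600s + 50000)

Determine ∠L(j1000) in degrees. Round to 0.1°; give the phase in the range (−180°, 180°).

-147.7°

Substitute s = j1000:
Numerator: 2 = 2 + j0
Denominator: (j1000)^2 + 600(j1000) + 50000 = -950000 + j600000
|N| = √(2² + 0²) ≈ 2, ∠N ≈ 0.00°
|D| = √(950000² + 600000²) ≈ 1.1236e+06, ∠D ≈ 147.72°
∠L = 0.00° − 147.72° = -147.72°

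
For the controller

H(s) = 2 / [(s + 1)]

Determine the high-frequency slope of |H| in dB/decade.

-20 dB/decade

Each pole contributes −20 dB/decade at high frequency; each zero contributes +20 dB/decade.
Net: 0 zero(s) − 1 pole(s) → -20 dB/decade.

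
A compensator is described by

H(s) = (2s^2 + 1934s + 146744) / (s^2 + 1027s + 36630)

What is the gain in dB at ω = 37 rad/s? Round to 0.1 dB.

Substitute s = j37:
Numerator: 2(j37)^2 + 1934(j37) + 146744 = 144006 + j71558
Denominator: (j37)^2 + 1027(j37) + 36630 = 35261 + j37999
|N| = √(144006² + 71558²) ≈ 1.6081e+05, ∠N ≈ 26.42°
|D| = √(35261² + 37999²) ≈ 51839, ∠D ≈ 47.14°
|H| = 1.6081e+05 / 51839 ≈ 3.1021
Gain = 20 log₁₀(3.1021) ≈ 9.83 dB

9.8 dB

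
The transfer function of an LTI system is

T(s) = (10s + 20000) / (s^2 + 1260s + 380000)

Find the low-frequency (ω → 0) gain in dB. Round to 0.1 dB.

-25.6 dB

T(0) = 20000 / 380000 ≈ 0.052632
20 log₁₀(0.052632) ≈ -25.58 dB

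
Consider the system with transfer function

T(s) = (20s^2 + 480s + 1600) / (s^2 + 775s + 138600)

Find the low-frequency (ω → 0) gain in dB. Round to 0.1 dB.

-38.8 dB

T(0) = 1600 / 138600 ≈ 0.011544
20 log₁₀(0.011544) ≈ -38.75 dB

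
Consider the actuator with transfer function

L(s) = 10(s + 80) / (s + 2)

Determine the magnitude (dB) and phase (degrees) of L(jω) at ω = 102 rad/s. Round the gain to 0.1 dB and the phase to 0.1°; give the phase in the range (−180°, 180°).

22.1 dB, -37.0°

At s = jω = j102:
zero (s+80): 80 + j102 → |·| = √(80²+102²) = √16804 ≈ 129.63, ∠ = arctan(102/80) ≈ 51.89°
pole (s+2): 2 + j102 → |·| = √(2²+102²) = √10408 ≈ 102.02, ∠ = arctan(102/2) ≈ 88.88°
|L| = 10 · 129.63 / 102.02 ≈ 12.706
Gain = 20 log₁₀(12.706) ≈ 22.08 dB
∠L = 51.89° − 88.88° = -36.99°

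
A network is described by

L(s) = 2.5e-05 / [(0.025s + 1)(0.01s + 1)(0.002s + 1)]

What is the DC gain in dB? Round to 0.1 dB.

-92.0 dB

L(0) = 2.5e-05 · 1 / 1 = 2.5e-05
20 log₁₀(2.5e-05) ≈ -92.04 dB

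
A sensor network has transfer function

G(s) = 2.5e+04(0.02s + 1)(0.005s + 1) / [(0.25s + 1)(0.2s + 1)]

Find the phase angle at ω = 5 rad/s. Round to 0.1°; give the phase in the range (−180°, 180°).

At ω = 5 rad/s:
zero (1 + j5·0.02) = 1 + j0.1 → |·| ≈ 1.005, ∠ ≈ 5.71°
zero (1 + j5·0.005) = 1 + j0.025 → |·| ≈ 1.0003, ∠ ≈ 1.43°
pole (1 + j5·0.25) = 1 + j1.25 → |·| ≈ 1.6008, ∠ ≈ 51.34°
pole (1 + j5·0.2) = 1 + j1 → |·| ≈ 1.4142, ∠ ≈ 45.00°
∠G = (5.71° + 1.43°) − (51.34° + 45.00°) = -89.20°

-89.2°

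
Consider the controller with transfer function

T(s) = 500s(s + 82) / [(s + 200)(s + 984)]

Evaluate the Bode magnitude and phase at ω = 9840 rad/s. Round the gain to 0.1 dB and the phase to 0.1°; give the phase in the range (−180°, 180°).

At s = jω = j9840:
zero (s+82): 82 + j9840 → |·| = √(82²+9840²) = √96832324 ≈ 9840.3, ∠ = arctan(9840/82) ≈ 89.52°
zero at origin: s = j9840 → |·| = 9840, ∠ = 90.00°
pole (s+200): 200 + j9840 → |·| = √(200²+9840²) = √96865600 ≈ 9842, ∠ = arctan(9840/200) ≈ 88.84°
pole (s+984): 984 + j9840 → |·| = √(984²+9840²) = √97793856 ≈ 9889.1, ∠ = arctan(9840/984) ≈ 84.29°
|T| = 500 · 9.6829e+07 / 9.7329e+07 ≈ 497.43
Gain = 20 log₁₀(497.43) ≈ 53.93 dB
∠T = 179.52° − 173.13° = 6.39°

53.9 dB, 6.4°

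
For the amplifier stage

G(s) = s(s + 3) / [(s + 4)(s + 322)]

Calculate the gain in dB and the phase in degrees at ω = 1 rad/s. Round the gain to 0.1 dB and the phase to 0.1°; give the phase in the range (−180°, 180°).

-52.5 dB, 94.2°

At s = jω = j1:
zero (s+3): 3 + j1 → |·| = √(3²+1²) = √10 ≈ 3.1623, ∠ = arctan(1/3) ≈ 18.43°
zero at origin: s = j1 → |·| = 1, ∠ = 90.00°
pole (s+4): 4 + j1 → |·| = √(4²+1²) = √17 ≈ 4.1231, ∠ = arctan(1/4) ≈ 14.04°
pole (s+322): 322 + j1 → |·| = √(322²+1²) = √103685 ≈ 322, ∠ = arctan(1/322) ≈ 0.18°
|G| = 1 · 3.1623 / 1327.6 ≈ 0.002382
Gain = 20 log₁₀(0.002382) ≈ -52.46 dB
∠G = 108.43° − 14.22° = 94.21°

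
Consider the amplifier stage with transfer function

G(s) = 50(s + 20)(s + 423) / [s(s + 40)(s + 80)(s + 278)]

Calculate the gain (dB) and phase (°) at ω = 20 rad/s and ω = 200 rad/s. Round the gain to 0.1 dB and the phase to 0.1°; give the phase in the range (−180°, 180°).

ω = 20: -30.7 dB, -87.0°; ω = 200: -56.1 dB, -163.0°

At s = jω = j20:
zero (s+20): 20 + j20 → |·| = √(20²+20²) = √800 ≈ 28.284, ∠ = arctan(20/20) ≈ 45.00°
zero (s+423): 423 + j20 → |·| = √(423²+20²) = √179329 ≈ 423.47, ∠ = arctan(20/423) ≈ 2.71°
pole (s+40): 40 + j20 → |·| = √(40²+20²) = √2000 ≈ 44.721, ∠ = arctan(20/40) ≈ 26.57°
pole (s+80): 80 + j20 → |·| = √(80²+20²) = √6800 ≈ 82.462, ∠ = arctan(20/80) ≈ 14.04°
pole (s+278): 278 + j20 → |·| = √(278²+20²) = √77684 ≈ 278.72, ∠ = arctan(20/278) ≈ 4.11°
pole at origin: |s| = 20, ∠ = 90.00° (in denominator)
|G| = 50 · 11977 / 2.0557e+07 ≈ 0.029131
Gain = 20 log₁₀(0.029131) ≈ -30.71 dB
∠G = 47.71° − 134.72° = -87.01°

At s = jω = j200:
zero (s+20): 20 + j200 → |·| = √(20²+200²) = √40400 ≈ 201, ∠ = arctan(200/20) ≈ 84.29°
zero (s+423): 423 + j200 → |·| = √(423²+200²) = √218929 ≈ 467.9, ∠ = arctan(200/423) ≈ 25.31°
pole (s+40): 40 + j200 → |·| = √(40²+200²) = √41600 ≈ 203.96, ∠ = arctan(200/40) ≈ 78.69°
pole (s+80): 80 + j200 → |·| = √(80²+200²) = √46400 ≈ 215.41, ∠ = arctan(200/80) ≈ 68.20°
pole (s+278): 278 + j200 → |·| = √(278²+200²) = √117284 ≈ 342.47, ∠ = arctan(200/278) ≈ 35.73°
pole at origin: |s| = 200, ∠ = 90.00° (in denominator)
|G| = 50 · 94048 / 3.0093e+09 ≈ 0.0015626
Gain = 20 log₁₀(0.0015626) ≈ -56.12 dB
∠G = 109.60° − 272.62° = -163.02°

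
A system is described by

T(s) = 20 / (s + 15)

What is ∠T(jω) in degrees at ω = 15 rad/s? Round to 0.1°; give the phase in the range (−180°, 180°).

-45.0°

At s = jω = j15:
pole (s+15): 15 + j15 → |·| = √(15²+15²) = √450 ≈ 21.213, ∠ = arctan(15/15) ≈ 45.00°
∠T = 0.00° − 45.00° = -45.00°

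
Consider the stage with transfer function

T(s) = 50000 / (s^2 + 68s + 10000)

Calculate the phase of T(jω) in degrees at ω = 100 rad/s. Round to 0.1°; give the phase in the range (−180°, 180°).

At s = jω = j100:
quadratic: (j100)² + 68·j100 + 10000 = 0 + j6800 → |·| ≈ 6800, ∠ ≈ 90.00°
∠T = 0.00° − 90.00° = -90.00°

-90.0°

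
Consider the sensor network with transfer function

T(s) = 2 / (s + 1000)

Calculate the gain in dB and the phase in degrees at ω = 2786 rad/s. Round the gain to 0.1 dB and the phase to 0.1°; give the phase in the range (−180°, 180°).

At s = jω = j2786:
pole (s+1000): 1000 + j2786 → |·| = √(1000²+2786²) = √8761796 ≈ 2960, ∠ = arctan(2786/1000) ≈ 70.26°
|T| = 2 / 2960 ≈ 0.00067568
Gain = 20 log₁₀(0.00067568) ≈ -63.41 dB
∠T = 0.00° − 70.26° = -70.26°

-63.4 dB, -70.3°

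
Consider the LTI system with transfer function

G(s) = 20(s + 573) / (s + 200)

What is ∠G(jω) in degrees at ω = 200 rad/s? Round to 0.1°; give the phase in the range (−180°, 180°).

At s = jω = j200:
zero (s+573): 573 + j200 → |·| = √(573²+200²) = √368329 ≈ 606.9, ∠ = arctan(200/573) ≈ 19.24°
pole (s+200): 200 + j200 → |·| = √(200²+200²) = √80000 ≈ 282.84, ∠ = arctan(200/200) ≈ 45.00°
∠G = 19.24° − 45.00° = -25.76°

-25.8°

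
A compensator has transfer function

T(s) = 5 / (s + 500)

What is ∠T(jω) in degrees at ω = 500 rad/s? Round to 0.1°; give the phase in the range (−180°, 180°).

Substitute s = j500:
Numerator: 5 = 5 + j0
Denominator: (j500) + 500 = 500 + j500
|N| = √(5² + 0²) ≈ 5, ∠N ≈ 0.00°
|D| = √(500² + 500²) ≈ 707.11, ∠D ≈ 45.00°
∠T = 0.00° − 45.00° = -45.00°

-45.0°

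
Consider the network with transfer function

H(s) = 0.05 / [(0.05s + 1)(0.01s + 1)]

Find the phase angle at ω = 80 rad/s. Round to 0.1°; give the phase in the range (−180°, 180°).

-114.6°

At ω = 80 rad/s:
pole (1 + j80·0.05) = 1 + j4 → |·| ≈ 4.1231, ∠ ≈ 75.96°
pole (1 + j80·0.01) = 1 + j0.8 → |·| ≈ 1.2806, ∠ ≈ 38.66°
∠H = (0°) − (75.96° + 38.66°) = -114.62°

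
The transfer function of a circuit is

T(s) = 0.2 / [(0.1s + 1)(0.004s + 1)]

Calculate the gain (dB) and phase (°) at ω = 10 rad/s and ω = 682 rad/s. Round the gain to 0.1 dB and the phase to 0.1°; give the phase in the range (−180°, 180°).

ω = 10: -17.0 dB, -47.3°; ω = 682: -59.9 dB, -159.0°

At ω = 10 rad/s:
pole (1 + j10·0.1) = 1 + j1 → |·| ≈ 1.4142, ∠ ≈ 45.00°
pole (1 + j10·0.004) = 1 + j0.04 → |·| ≈ 1.0008, ∠ ≈ 2.29°
|T| = 0.2 · 1 / (1.4142 · 1.0008) ≈ 0.14131
Gain = 20 log₁₀(0.14131) ≈ -17.00 dB
∠T = (0°) − (45.00° + 2.29°) = -47.29°

At ω = 682 rad/s:
pole (1 + j682·0.1) = 1 + j68.2 → |·| ≈ 68.207, ∠ ≈ 89.16°
pole (1 + j682·0.004) = 1 + j2.728 → |·| ≈ 2.9055, ∠ ≈ 69.87°
|T| = 0.2 · 1 / (68.207 · 2.9055) ≈ 0.0010092
Gain = 20 log₁₀(0.0010092) ≈ -59.92 dB
∠T = (0°) − (89.16° + 69.87°) = -159.03°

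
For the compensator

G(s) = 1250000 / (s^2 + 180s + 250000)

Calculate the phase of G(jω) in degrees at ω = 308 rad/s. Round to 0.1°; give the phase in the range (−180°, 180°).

At s = jω = j308:
quadratic: (j308)² + 180·j308 + 250000 = 155136 + j55440 → |·| ≈ 1.6474e+05, ∠ ≈ 19.67°
∠G = 0.00° − 19.67° = -19.67°

-19.7°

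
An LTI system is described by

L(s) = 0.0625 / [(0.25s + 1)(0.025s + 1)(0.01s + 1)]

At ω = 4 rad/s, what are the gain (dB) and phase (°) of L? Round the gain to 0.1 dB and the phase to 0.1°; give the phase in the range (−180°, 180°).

At ω = 4 rad/s:
pole (1 + j4·0.25) = 1 + j1 → |·| ≈ 1.4142, ∠ ≈ 45.00°
pole (1 + j4·0.025) = 1 + j0.1 → |·| ≈ 1.005, ∠ ≈ 5.71°
pole (1 + j4·0.01) = 1 + j0.04 → |·| ≈ 1.0008, ∠ ≈ 2.29°
|L| = 0.0625 · 1 / (1.4142 · 1.005 · 1.0008) ≈ 0.04394
Gain = 20 log₁₀(0.04394) ≈ -27.14 dB
∠L = (0°) − (45.00° + 5.71° + 2.29°) = -53.00°

-27.1 dB, -53.0°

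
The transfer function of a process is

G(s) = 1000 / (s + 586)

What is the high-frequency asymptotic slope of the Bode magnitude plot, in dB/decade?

-20 dB/decade

Each pole contributes −20 dB/decade at high frequency; each zero contributes +20 dB/decade.
Net: 0 zero(s) − 1 pole(s) → -20 dB/decade.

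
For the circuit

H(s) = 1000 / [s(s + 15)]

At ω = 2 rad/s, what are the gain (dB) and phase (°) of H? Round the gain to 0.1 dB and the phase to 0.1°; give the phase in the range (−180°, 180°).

30.4 dB, -97.6°

At s = jω = j2:
pole (s+15): 15 + j2 → |·| = √(15²+2²) = √229 ≈ 15.133, ∠ = arctan(2/15) ≈ 7.59°
pole at origin: |s| = 2, ∠ = 90.00° (in denominator)
|H| = 1000 / 30.266 ≈ 33.04
Gain = 20 log₁₀(33.04) ≈ 30.38 dB
∠H = 0.00° − 97.59° = -97.59°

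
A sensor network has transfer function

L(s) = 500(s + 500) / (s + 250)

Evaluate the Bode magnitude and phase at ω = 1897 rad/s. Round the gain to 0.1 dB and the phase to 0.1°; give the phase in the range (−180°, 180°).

At s = jω = j1897:
zero (s+500): 500 + j1897 → |·| = √(500²+1897²) = √3848609 ≈ 1961.8, ∠ = arctan(1897/500) ≈ 75.23°
pole (s+250): 250 + j1897 → |·| = √(250²+1897²) = √3661109 ≈ 1913.4, ∠ = arctan(1897/250) ≈ 82.49°
|L| = 500 · 1961.8 / 1913.4 ≈ 512.65
Gain = 20 log₁₀(512.65) ≈ 54.20 dB
∠L = 75.23° − 82.49° = -7.26°

54.2 dB, -7.3°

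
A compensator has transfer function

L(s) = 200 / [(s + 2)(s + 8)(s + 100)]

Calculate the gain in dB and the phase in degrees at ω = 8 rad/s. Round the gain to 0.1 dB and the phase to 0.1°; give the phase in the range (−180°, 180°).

-33.4 dB, -125.5°

At s = jω = j8:
pole (s+2): 2 + j8 → |·| = √(2²+8²) = √68 ≈ 8.2462, ∠ = arctan(8/2) ≈ 75.96°
pole (s+8): 8 + j8 → |·| = √(8²+8²) = √128 ≈ 11.314, ∠ = arctan(8/8) ≈ 45.00°
pole (s+100): 100 + j8 → |·| = √(100²+8²) = √10064 ≈ 100.32, ∠ = arctan(8/100) ≈ 4.57°
|L| = 200 / 9359.6 ≈ 0.021368
Gain = 20 log₁₀(0.021368) ≈ -33.40 dB
∠L = 0.00° − 125.53° = -125.53°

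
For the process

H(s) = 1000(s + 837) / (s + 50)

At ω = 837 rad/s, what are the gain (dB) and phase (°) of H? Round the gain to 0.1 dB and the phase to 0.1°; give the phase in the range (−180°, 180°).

At s = jω = j837:
zero (s+837): 837 + j837 → |·| = √(837²+837²) = √1401138 ≈ 1183.7, ∠ = arctan(837/837) ≈ 45.00°
pole (s+50): 50 + j837 → |·| = √(50²+837²) = √703069 ≈ 838.49, ∠ = arctan(837/50) ≈ 86.58°
|H| = 1000 · 1183.7 / 838.49 ≈ 1411.7
Gain = 20 log₁₀(1411.7) ≈ 62.99 dB
∠H = 45.00° − 86.58° = -41.58°

63.0 dB, -41.6°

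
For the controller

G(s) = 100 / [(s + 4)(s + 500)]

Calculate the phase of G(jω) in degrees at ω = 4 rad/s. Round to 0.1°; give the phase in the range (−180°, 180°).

-45.5°

At s = jω = j4:
pole (s+4): 4 + j4 → |·| = √(4²+4²) = √32 ≈ 5.6569, ∠ = arctan(4/4) ≈ 45.00°
pole (s+500): 500 + j4 → |·| = √(500²+4²) = √250016 ≈ 500.02, ∠ = arctan(4/500) ≈ 0.46°
∠G = 0.00° − 45.46° = -45.46°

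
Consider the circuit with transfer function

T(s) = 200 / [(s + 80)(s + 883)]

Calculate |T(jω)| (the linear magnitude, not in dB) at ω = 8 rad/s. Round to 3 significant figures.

At s = jω = j8:
pole (s+80): 80 + j8 → |·| = √(80²+8²) = √6464 ≈ 80.399, ∠ = arctan(8/80) ≈ 5.71°
pole (s+883): 883 + j8 → |·| = √(883²+8²) = √779753 ≈ 883.04, ∠ = arctan(8/883) ≈ 0.52°
|T| = 200 / 70996 ≈ 0.0028171

0.00282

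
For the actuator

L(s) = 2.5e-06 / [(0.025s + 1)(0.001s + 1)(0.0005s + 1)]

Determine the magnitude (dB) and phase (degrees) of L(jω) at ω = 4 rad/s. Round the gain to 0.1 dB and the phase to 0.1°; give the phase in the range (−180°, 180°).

At ω = 4 rad/s:
pole (1 + j4·0.025) = 1 + j0.1 → |·| ≈ 1.005, ∠ ≈ 5.71°
pole (1 + j4·0.001) = 1 + j0.004 → |·| ≈ 1, ∠ ≈ 0.23°
pole (1 + j4·0.0005) = 1 + j0.002 → |·| ≈ 1, ∠ ≈ 0.11°
|L| = 2.5e-06 · 1 / (1.005 · 1 · 1) ≈ 2.4876e-06
Gain = 20 log₁₀(2.4876e-06) ≈ -112.08 dB
∠L = (0°) − (5.71° + 0.23° + 0.11°) = -6.05°

-112.1 dB, -6.1°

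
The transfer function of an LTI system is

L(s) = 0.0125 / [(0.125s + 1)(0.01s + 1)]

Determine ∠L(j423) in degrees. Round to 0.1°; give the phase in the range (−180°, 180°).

-165.6°

At ω = 423 rad/s:
pole (1 + j423·0.125) = 1 + j52.875 → |·| ≈ 52.884, ∠ ≈ 88.92°
pole (1 + j423·0.01) = 1 + j4.23 → |·| ≈ 4.3466, ∠ ≈ 76.70°
∠L = (0°) − (88.92° + 76.70°) = -165.62°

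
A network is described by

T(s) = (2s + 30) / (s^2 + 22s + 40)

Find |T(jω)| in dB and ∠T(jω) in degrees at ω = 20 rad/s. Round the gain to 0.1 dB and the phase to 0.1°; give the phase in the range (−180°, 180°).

-21.1 dB, -76.2°

Substitute s = j20:
Numerator: 2(j20) + 30 = 30 + j40
Denominator: (j20)^2 + 22(j20) + 40 = -360 + j440
|N| = √(30² + 40²) ≈ 50, ∠N ≈ 53.13°
|D| = √(360² + 440²) ≈ 568.51, ∠D ≈ 129.29°
|T| = 50 / 568.51 ≈ 0.087949
Gain = 20 log₁₀(0.087949) ≈ -21.12 dB
∠T = 53.13° − 129.29° = -76.16°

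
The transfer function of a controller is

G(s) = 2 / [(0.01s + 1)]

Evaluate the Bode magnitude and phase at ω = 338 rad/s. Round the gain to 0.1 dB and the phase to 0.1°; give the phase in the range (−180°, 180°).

-4.9 dB, -73.5°

At ω = 338 rad/s:
pole (1 + j338·0.01) = 1 + j3.38 → |·| ≈ 3.5248, ∠ ≈ 73.52°
|G| = 2 · 1 / (3.5248) ≈ 0.56741
Gain = 20 log₁₀(0.56741) ≈ -4.92 dB
∠G = (0°) − (73.52°) = -73.52°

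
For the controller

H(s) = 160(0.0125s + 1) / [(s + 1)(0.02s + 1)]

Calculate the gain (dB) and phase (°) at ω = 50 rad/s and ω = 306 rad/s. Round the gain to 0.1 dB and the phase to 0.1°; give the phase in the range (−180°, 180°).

At ω = 50 rad/s:
zero (1 + j50·0.0125) = 1 + j0.625 → |·| ≈ 1.1792, ∠ ≈ 32.01°
pole (1 + j50·1) = 1 + j50 → |·| ≈ 50.01, ∠ ≈ 88.85°
pole (1 + j50·0.02) = 1 + j1 → |·| ≈ 1.4142, ∠ ≈ 45.00°
|H| = 160 · 1.1792 / (50.01 · 1.4142) ≈ 2.6677
Gain = 20 log₁₀(2.6677) ≈ 8.52 dB
∠H = (32.01°) − (88.85° + 45.00°) = -101.84°

At ω = 306 rad/s:
zero (1 + j306·0.0125) = 1 + j3.825 → |·| ≈ 3.9536, ∠ ≈ 75.35°
pole (1 + j306·1) = 1 + j306 → |·| ≈ 306, ∠ ≈ 89.81°
pole (1 + j306·0.02) = 1 + j6.12 → |·| ≈ 6.2012, ∠ ≈ 80.72°
|H| = 160 · 3.9536 / (306 · 6.2012) ≈ 0.33336
Gain = 20 log₁₀(0.33336) ≈ -9.54 dB
∠H = (75.35°) − (89.81° + 80.72°) = -95.18°

ω = 50: 8.5 dB, -101.8°; ω = 306: -9.5 dB, -95.2°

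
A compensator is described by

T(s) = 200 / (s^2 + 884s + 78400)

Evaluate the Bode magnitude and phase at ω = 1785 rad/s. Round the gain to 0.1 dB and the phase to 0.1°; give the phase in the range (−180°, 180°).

-84.8 dB, -153.1°

Substitute s = j1785:
Numerator: 200 = 200 + j0
Denominator: (j1785)^2 + 884(j1785) + 78400 = -3107825 + j1577940
|N| = √(200² + 0²) ≈ 200, ∠N ≈ 0.00°
|D| = √(3107825² + 1577940²) ≈ 3.4855e+06, ∠D ≈ 153.08°
|T| = 200 / 3.4855e+06 ≈ 5.7381e-05
Gain = 20 log₁₀(5.7381e-05) ≈ -84.82 dB
∠T = 0.00° − 153.08° = -153.08°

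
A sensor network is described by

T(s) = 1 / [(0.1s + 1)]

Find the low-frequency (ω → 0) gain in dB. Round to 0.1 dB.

T(0) = 1 · 1 / 1 = 1
20 log₁₀(1) ≈ 0.00 dB

0.0 dB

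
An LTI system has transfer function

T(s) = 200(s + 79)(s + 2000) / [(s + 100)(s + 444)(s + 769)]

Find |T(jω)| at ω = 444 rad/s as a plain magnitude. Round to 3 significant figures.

At s = jω = j444:
zero (s+79): 79 + j444 → |·| = √(79²+444²) = √203377 ≈ 450.97, ∠ = arctan(444/79) ≈ 79.91°
zero (s+2000): 2000 + j444 → |·| = √(2000²+444²) = √4197136 ≈ 2048.7, ∠ = arctan(444/2000) ≈ 12.52°
pole (s+100): 100 + j444 → |·| = √(100²+444²) = √207136 ≈ 455.12, ∠ = arctan(444/100) ≈ 77.31°
pole (s+444): 444 + j444 → |·| = √(444²+444²) = √394272 ≈ 627.91, ∠ = arctan(444/444) ≈ 45.00°
pole (s+769): 769 + j444 → |·| = √(769²+444²) = √788497 ≈ 887.97, ∠ = arctan(444/769) ≈ 30.00°
|T| = 200 · 9.239e+05 / 2.5376e+08 ≈ 0.72817

0.728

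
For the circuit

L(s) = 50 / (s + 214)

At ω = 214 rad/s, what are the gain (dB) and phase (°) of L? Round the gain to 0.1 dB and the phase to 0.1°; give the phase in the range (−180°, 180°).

Substitute s = j214:
Numerator: 50 = 50 + j0
Denominator: (j214) + 214 = 214 + j214
|N| = √(50² + 0²) ≈ 50, ∠N ≈ 0.00°
|D| = √(214² + 214²) ≈ 302.64, ∠D ≈ 45.00°
|L| = 50 / 302.64 ≈ 0.16521
Gain = 20 log₁₀(0.16521) ≈ -15.64 dB
∠L = 0.00° − 45.00° = -45.00°

-15.6 dB, -45.0°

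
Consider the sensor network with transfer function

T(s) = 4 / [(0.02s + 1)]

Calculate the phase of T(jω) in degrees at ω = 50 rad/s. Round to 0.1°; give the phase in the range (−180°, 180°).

-45.0°

At ω = 50 rad/s:
pole (1 + j50·0.02) = 1 + j1 → |·| ≈ 1.4142, ∠ ≈ 45.00°
∠T = (0°) − (45.00°) = -45.00°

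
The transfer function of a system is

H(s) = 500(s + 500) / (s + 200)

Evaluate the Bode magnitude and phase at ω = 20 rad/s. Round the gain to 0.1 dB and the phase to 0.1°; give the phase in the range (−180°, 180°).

61.9 dB, -3.4°

At s = jω = j20:
zero (s+500): 500 + j20 → |·| = √(500²+20²) = √250400 ≈ 500.4, ∠ = arctan(20/500) ≈ 2.29°
pole (s+200): 200 + j20 → |·| = √(200²+20²) = √40400 ≈ 201, ∠ = arctan(20/200) ≈ 5.71°
|H| = 500 · 500.4 / 201 ≈ 1244.8
Gain = 20 log₁₀(1244.8) ≈ 61.90 dB
∠H = 2.29° − 5.71° = -3.42°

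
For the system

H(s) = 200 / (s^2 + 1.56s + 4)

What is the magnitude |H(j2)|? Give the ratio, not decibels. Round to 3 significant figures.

At s = jω = j2:
quadratic: (j2)² + 1.56·j2 + 4 = 0 + j3.12 → |·| ≈ 3.12, ∠ ≈ 90.00°
|H| = 200 / 3.12 ≈ 64.103

64.1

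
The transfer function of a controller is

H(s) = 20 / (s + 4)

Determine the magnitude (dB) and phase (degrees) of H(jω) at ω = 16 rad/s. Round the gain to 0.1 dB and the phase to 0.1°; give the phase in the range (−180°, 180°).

1.7 dB, -76.0°

Substitute s = j16:
Numerator: 20 = 20 + j0
Denominator: (j16) + 4 = 4 + j16
|N| = √(20² + 0²) ≈ 20, ∠N ≈ 0.00°
|D| = √(4² + 16²) ≈ 16.492, ∠D ≈ 75.96°
|H| = 20 / 16.492 ≈ 1.2127
Gain = 20 log₁₀(1.2127) ≈ 1.68 dB
∠H = 0.00° − 75.96° = -75.96°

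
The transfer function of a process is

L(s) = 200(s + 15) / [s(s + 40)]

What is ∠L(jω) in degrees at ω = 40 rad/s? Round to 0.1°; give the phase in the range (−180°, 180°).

-65.6°

At s = jω = j40:
zero (s+15): 15 + j40 → |·| = √(15²+40²) = √1825 ≈ 42.72, ∠ = arctan(40/15) ≈ 69.44°
pole (s+40): 40 + j40 → |·| = √(40²+40²) = √3200 ≈ 56.569, ∠ = arctan(40/40) ≈ 45.00°
pole at origin: |s| = 40, ∠ = 90.00° (in denominator)
∠L = 69.44° − 135.00° = -65.56°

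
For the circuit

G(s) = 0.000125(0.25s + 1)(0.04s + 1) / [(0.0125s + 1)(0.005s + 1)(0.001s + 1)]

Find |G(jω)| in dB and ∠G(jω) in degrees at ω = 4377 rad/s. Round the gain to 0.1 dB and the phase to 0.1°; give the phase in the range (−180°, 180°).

At ω = 4377 rad/s:
zero (1 + j4377·0.25) = 1 + j1094.25 → |·| ≈ 1094.3, ∠ ≈ 89.95°
zero (1 + j4377·0.04) = 1 + j175.08 → |·| ≈ 175.08, ∠ ≈ 89.67°
pole (1 + j4377·0.0125) = 1 + j54.7125 → |·| ≈ 54.722, ∠ ≈ 88.95°
pole (1 + j4377·0.005) = 1 + j21.885 → |·| ≈ 21.908, ∠ ≈ 87.38°
pole (1 + j4377·0.001) = 1 + j4.377 → |·| ≈ 4.4898, ∠ ≈ 77.13°
|G| = 0.000125 · 1094.3 · 175.08 / (54.722 · 21.908 · 4.4898) ≈ 0.0044493
Gain = 20 log₁₀(0.0044493) ≈ -47.03 dB
∠G = (89.95° + 89.67°) − (88.95° + 87.38° + 77.13°) = -73.84°

-47.0 dB, -73.8°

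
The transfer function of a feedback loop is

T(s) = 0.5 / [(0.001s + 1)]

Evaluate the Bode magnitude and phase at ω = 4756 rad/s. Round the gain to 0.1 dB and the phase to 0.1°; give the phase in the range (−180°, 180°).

-19.8 dB, -78.1°

At ω = 4756 rad/s:
pole (1 + j4756·0.001) = 1 + j4.756 → |·| ≈ 4.86, ∠ ≈ 78.13°
|T| = 0.5 · 1 / (4.86) ≈ 0.10288
Gain = 20 log₁₀(0.10288) ≈ -19.75 dB
∠T = (0°) − (78.13°) = -78.13°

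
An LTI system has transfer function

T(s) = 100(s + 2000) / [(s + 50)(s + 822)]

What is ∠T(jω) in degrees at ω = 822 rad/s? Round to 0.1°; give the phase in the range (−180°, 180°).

-109.2°

At s = jω = j822:
zero (s+2000): 2000 + j822 → |·| = √(2000²+822²) = √4675684 ≈ 2162.3, ∠ = arctan(822/2000) ≈ 22.34°
pole (s+50): 50 + j822 → |·| = √(50²+822²) = √678184 ≈ 823.52, ∠ = arctan(822/50) ≈ 86.52°
pole (s+822): 822 + j822 → |·| = √(822²+822²) = √1351368 ≈ 1162.5, ∠ = arctan(822/822) ≈ 45.00°
∠T = 22.34° − 131.52° = -109.18°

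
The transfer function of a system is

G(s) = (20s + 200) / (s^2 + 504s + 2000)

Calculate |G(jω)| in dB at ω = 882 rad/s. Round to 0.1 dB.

Substitute s = j882:
Numerator: 20(j882) + 200 = 200 + j17640
Denominator: (j882)^2 + 504(j882) + 2000 = -775924 + j444528
|N| = √(200² + 17640²) ≈ 17641, ∠N ≈ 89.35°
|D| = √(775924² + 444528²) ≈ 8.9424e+05, ∠D ≈ 150.19°
|G| = 17641 / 8.9424e+05 ≈ 0.019727
Gain = 20 log₁₀(0.019727) ≈ -34.10 dB

-34.1 dB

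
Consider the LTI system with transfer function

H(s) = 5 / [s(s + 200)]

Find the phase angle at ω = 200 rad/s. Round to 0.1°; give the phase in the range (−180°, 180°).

At s = jω = j200:
pole (s+200): 200 + j200 → |·| = √(200²+200²) = √80000 ≈ 282.84, ∠ = arctan(200/200) ≈ 45.00°
pole at origin: |s| = 200, ∠ = 90.00° (in denominator)
∠H = 0.00° − 135.00° = -135.00°

-135.0°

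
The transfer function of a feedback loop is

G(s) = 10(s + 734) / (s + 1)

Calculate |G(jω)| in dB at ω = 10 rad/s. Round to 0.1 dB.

At s = jω = j10:
zero (s+734): 734 + j10 → |·| = √(734²+10²) = √538856 ≈ 734.07, ∠ = arctan(10/734) ≈ 0.78°
pole (s+1): 1 + j10 → |·| = √(1²+10²) = √101 ≈ 10.05, ∠ = arctan(10/1) ≈ 84.29°
|G| = 10 · 734.07 / 10.05 ≈ 730.42
Gain = 20 log₁₀(730.42) ≈ 57.27 dB

57.3 dB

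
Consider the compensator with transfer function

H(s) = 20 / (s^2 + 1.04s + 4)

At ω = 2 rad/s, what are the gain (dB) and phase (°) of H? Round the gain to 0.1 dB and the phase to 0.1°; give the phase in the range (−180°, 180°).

19.7 dB, -90.0°

At s = jω = j2:
quadratic: (j2)² + 1.04·j2 + 4 = 0 + j2.08 → |·| ≈ 2.08, ∠ ≈ 90.00°
|H| = 20 / 2.08 ≈ 9.6154
Gain = 20 log₁₀(9.6154) ≈ 19.66 dB
∠H = 0.00° − 90.00° = -90.00°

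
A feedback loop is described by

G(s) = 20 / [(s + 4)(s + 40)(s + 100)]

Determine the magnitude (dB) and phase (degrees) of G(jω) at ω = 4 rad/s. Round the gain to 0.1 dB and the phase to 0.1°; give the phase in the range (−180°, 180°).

-61.1 dB, -53.0°

At s = jω = j4:
pole (s+4): 4 + j4 → |·| = √(4²+4²) = √32 ≈ 5.6569, ∠ = arctan(4/4) ≈ 45.00°
pole (s+40): 40 + j4 → |·| = √(40²+4²) = √1616 ≈ 40.2, ∠ = arctan(4/40) ≈ 5.71°
pole (s+100): 100 + j4 → |·| = √(100²+4²) = √10016 ≈ 100.08, ∠ = arctan(4/100) ≈ 2.29°
|G| = 20 / 22759 ≈ 0.00087877
Gain = 20 log₁₀(0.00087877) ≈ -61.12 dB
∠G = 0.00° − 53.00° = -53.00°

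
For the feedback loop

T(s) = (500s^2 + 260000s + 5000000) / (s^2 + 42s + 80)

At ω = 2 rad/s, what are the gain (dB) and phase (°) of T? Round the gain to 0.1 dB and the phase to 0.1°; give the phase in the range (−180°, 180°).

Substitute s = j2:
Numerator: 500(j2)^2 + 260000(j2) + 5000000 = 4998000 + j520000
Denominator: (j2)^2 + 42(j2) + 80 = 76 + j84
|N| = √(4998000² + 520000²) ≈ 5.025e+06, ∠N ≈ 5.94°
|D| = √(76² + 84²) ≈ 113.28, ∠D ≈ 47.86°
|T| = 5.025e+06 / 113.28 ≈ 44359
Gain = 20 log₁₀(44359) ≈ 92.94 dB
∠T = 5.94° − 47.86° = -41.92°

92.9 dB, -41.9°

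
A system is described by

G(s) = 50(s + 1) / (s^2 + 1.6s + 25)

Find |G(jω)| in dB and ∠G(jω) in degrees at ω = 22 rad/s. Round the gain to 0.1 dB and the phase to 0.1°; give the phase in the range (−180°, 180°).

At s = jω = j22:
zero (s+1): 1 + j22 → |·| = √(1²+22²) = √485 ≈ 22.023, ∠ = arctan(22/1) ≈ 87.40°
quadratic: (j22)² + 1.6·j22 + 25 = -459 + j35.2 → |·| ≈ 460.35, ∠ ≈ 175.61°
|G| = 50 · 22.023 / 460.35 ≈ 2.392
Gain = 20 log₁₀(2.392) ≈ 7.58 dB
∠G = 87.40° − 175.61° = -88.21°

7.6 dB, -88.2°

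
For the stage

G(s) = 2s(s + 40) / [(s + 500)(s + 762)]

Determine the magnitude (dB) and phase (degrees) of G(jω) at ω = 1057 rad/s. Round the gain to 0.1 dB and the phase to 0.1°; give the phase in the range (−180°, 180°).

3.3 dB, 58.9°

At s = jω = j1057:
zero (s+40): 40 + j1057 → |·| = √(40²+1057²) = √1118849 ≈ 1057.8, ∠ = arctan(1057/40) ≈ 87.83°
zero at origin: s = j1057 → |·| = 1057, ∠ = 90.00°
pole (s+500): 500 + j1057 → |·| = √(500²+1057²) = √1367249 ≈ 1169.3, ∠ = arctan(1057/500) ≈ 64.68°
pole (s+762): 762 + j1057 → |·| = √(762²+1057²) = √1697893 ≈ 1303, ∠ = arctan(1057/762) ≈ 54.21°
|G| = 2 · 1.1181e+06 / 1.5236e+06 ≈ 1.4677
Gain = 20 log₁₀(1.4677) ≈ 3.33 dB
∠G = 177.83° − 118.89° = 58.94°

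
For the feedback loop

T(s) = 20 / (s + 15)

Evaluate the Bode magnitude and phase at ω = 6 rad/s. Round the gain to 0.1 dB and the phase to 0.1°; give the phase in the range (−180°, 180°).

1.9 dB, -21.8°

Substitute s = j6:
Numerator: 20 = 20 + j0
Denominator: (j6) + 15 = 15 + j6
|N| = √(20² + 0²) ≈ 20, ∠N ≈ 0.00°
|D| = √(15² + 6²) ≈ 16.155, ∠D ≈ 21.80°
|T| = 20 / 16.155 ≈ 1.238
Gain = 20 log₁₀(1.238) ≈ 1.85 dB
∠T = 0.00° − 21.80° = -21.80°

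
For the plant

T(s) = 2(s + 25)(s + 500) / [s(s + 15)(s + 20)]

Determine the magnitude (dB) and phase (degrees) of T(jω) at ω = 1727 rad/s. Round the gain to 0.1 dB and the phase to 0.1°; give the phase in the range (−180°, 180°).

-58.4 dB, -105.8°

At s = jω = j1727:
zero (s+25): 25 + j1727 → |·| = √(25²+1727²) = √2983154 ≈ 1727.2, ∠ = arctan(1727/25) ≈ 89.17°
zero (s+500): 500 + j1727 → |·| = √(500²+1727²) = √3232529 ≈ 1797.9, ∠ = arctan(1727/500) ≈ 73.85°
pole (s+15): 15 + j1727 → |·| = √(15²+1727²) = √2982754 ≈ 1727.1, ∠ = arctan(1727/15) ≈ 89.50°
pole (s+20): 20 + j1727 → |·| = √(20²+1727²) = √2982929 ≈ 1727.1, ∠ = arctan(1727/20) ≈ 89.34°
pole at origin: |s| = 1727, ∠ = 90.00° (in denominator)
|T| = 2 · 3.1053e+06 / 5.1514e+09 ≈ 0.0012056
Gain = 20 log₁₀(0.0012056) ≈ -58.38 dB
∠T = 163.02° − 268.84° = -105.82°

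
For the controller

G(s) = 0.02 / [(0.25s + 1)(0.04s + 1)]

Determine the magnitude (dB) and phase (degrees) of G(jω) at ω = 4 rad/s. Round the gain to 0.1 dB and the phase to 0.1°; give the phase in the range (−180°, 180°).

At ω = 4 rad/s:
pole (1 + j4·0.25) = 1 + j1 → |·| ≈ 1.4142, ∠ ≈ 45.00°
pole (1 + j4·0.04) = 1 + j0.16 → |·| ≈ 1.0127, ∠ ≈ 9.09°
|G| = 0.02 · 1 / (1.4142 · 1.0127) ≈ 0.013965
Gain = 20 log₁₀(0.013965) ≈ -37.10 dB
∠G = (0°) − (45.00° + 9.09°) = -54.09°

-37.1 dB, -54.1°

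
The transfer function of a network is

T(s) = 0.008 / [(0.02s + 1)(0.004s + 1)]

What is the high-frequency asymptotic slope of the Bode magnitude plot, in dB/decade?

-40 dB/decade

Each pole contributes −20 dB/decade at high frequency; each zero contributes +20 dB/decade.
Net: 0 zero(s) − 2 pole(s) → -40 dB/decade.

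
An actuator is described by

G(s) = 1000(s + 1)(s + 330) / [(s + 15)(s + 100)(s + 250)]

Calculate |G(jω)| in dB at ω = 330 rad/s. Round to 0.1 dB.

10.3 dB

At s = jω = j330:
zero (s+1): 1 + j330 → |·| = √(1²+330²) = √108901 ≈ 330, ∠ = arctan(330/1) ≈ 89.83°
zero (s+330): 330 + j330 → |·| = √(330²+330²) = √217800 ≈ 466.69, ∠ = arctan(330/330) ≈ 45.00°
pole (s+15): 15 + j330 → |·| = √(15²+330²) = √109125 ≈ 330.34, ∠ = arctan(330/15) ≈ 87.40°
pole (s+100): 100 + j330 → |·| = √(100²+330²) = √118900 ≈ 344.82, ∠ = arctan(330/100) ≈ 73.14°
pole (s+250): 250 + j330 → |·| = √(250²+330²) = √171400 ≈ 414, ∠ = arctan(330/250) ≈ 52.85°
|G| = 1000 · 1.5401e+05 / 4.7158e+07 ≈ 3.2658
Gain = 20 log₁₀(3.2658) ≈ 10.28 dB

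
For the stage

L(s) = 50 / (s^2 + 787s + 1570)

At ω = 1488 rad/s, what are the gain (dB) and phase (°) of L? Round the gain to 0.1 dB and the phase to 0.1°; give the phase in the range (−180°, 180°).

Substitute s = j1488:
Numerator: 50 = 50 + j0
Denominator: (j1488)^2 + 787(j1488) + 1570 = -2212574 + j1171056
|N| = √(50² + 0²) ≈ 50, ∠N ≈ 0.00°
|D| = √(2212574² + 1171056²) ≈ 2.5034e+06, ∠D ≈ 152.11°
|L| = 50 / 2.5034e+06 ≈ 1.9973e-05
Gain = 20 log₁₀(1.9973e-05) ≈ -93.99 dB
∠L = 0.00° − 152.11° = -152.11°

-94.0 dB, -152.1°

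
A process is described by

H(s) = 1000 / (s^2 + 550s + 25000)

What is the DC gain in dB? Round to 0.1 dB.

-28.0 dB

H(0) = 1000 / 25000 = 0.04
20 log₁₀(0.04) ≈ -27.96 dB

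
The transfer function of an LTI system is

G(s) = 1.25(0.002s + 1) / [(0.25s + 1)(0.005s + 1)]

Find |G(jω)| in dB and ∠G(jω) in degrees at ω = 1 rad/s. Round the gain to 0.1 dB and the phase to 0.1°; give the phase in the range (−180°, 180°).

At ω = 1 rad/s:
zero (1 + j1·0.002) = 1 + j0.002 → |·| ≈ 1, ∠ ≈ 0.11°
pole (1 + j1·0.25) = 1 + j0.25 → |·| ≈ 1.0308, ∠ ≈ 14.04°
pole (1 + j1·0.005) = 1 + j0.005 → |·| ≈ 1, ∠ ≈ 0.29°
|G| = 1.25 · 1 / (1.0308 · 1) ≈ 1.2127
Gain = 20 log₁₀(1.2127) ≈ 1.68 dB
∠G = (0.11°) − (14.04° + 0.29°) = -14.22°

1.7 dB, -14.2°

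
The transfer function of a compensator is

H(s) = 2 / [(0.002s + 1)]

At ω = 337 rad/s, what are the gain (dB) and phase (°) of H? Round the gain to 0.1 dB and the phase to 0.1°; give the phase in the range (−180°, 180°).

4.4 dB, -34.0°

At ω = 337 rad/s:
pole (1 + j337·0.002) = 1 + j0.674 → |·| ≈ 1.2059, ∠ ≈ 33.98°
|H| = 2 · 1 / (1.2059) ≈ 1.6585
Gain = 20 log₁₀(1.6585) ≈ 4.39 dB
∠H = (0°) − (33.98°) = -33.98°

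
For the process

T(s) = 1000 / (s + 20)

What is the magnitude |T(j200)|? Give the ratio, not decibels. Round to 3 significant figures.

4.98

At s = jω = j200:
pole (s+20): 20 + j200 → |·| = √(20²+200²) = √40400 ≈ 201, ∠ = arctan(200/20) ≈ 84.29°
|T| = 1000 / 201 ≈ 4.9751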